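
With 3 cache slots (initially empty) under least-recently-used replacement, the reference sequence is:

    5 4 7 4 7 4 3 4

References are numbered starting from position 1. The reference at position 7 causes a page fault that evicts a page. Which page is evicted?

pos 1: 5: fault, frames {5}
pos 2: 4: fault, frames {5,4}
pos 3: 7: fault, frames {5,4,7}
pos 4: 4: hit
pos 5: 7: hit
pos 6: 4: hit
pos 7: 3: fault, evict 5, frames {7,4,3}
At position 7, page 5 is evicted.

5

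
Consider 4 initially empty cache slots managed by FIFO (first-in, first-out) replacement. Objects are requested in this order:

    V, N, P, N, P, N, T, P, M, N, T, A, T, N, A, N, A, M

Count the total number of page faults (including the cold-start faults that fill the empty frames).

7

V: fault, frames (V)
N: fault, frames (V N)
P: fault, frames (V N P)
N: hit
P: hit
N: hit
T: fault, frames (V N P T)
P: hit
M: fault, evict V, frames (N P T M)
N: hit
T: hit
A: fault, evict N, frames (P T M A)
T: hit
N: fault, evict P, frames (T M A N)
A: hit
N: hit
A: hit
M: hit
Page faults: 7.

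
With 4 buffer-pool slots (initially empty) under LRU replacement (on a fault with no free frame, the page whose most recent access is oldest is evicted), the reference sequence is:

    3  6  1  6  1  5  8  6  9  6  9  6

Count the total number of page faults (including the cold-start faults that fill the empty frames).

6

3 -> fault, frames [3]
6 -> fault, frames [3, 6]
1 -> fault, frames [3, 6, 1]
6 -> hit
1 -> hit
5 -> fault, frames [3, 6, 1, 5]
8 -> fault, evict 3, frames [6, 1, 5, 8]
6 -> hit
9 -> fault, evict 1, frames [5, 8, 6, 9]
6 -> hit
9 -> hit
6 -> hit
Page faults: 6.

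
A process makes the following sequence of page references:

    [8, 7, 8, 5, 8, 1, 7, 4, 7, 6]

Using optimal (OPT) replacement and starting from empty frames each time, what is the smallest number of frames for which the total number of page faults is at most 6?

f=1: 10 faults
f=2: 7 faults
f=3: 6 faults
f=4: 6 faults
f=5: 6 faults
f=6: 6 faults
Smallest f with faults ≤ 6 is 3.

3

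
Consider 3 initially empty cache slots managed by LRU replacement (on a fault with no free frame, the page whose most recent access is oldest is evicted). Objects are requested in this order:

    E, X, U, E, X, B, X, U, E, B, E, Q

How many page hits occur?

E: fault, frames {E}
X: fault, frames {E,X}
U: fault, frames {E,X,U}
E: hit
X: hit
B: fault, evict U, frames {E,X,B}
X: hit
U: fault, evict E, frames {B,X,U}
E: fault, evict B, frames {X,U,E}
B: fault, evict X, frames {U,E,B}
E: hit
Q: fault, evict U, frames {B,E,Q}
Hits: 4.

4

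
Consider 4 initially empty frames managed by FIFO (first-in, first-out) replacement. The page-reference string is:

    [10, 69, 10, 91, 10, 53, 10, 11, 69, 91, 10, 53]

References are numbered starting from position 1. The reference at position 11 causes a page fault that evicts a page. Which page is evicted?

69

pos 1: 10 → fault, frames (10)
pos 2: 69 → fault, frames (10 69)
pos 3: 10 → hit
pos 4: 91 → fault, frames (10 69 91)
pos 5: 10 → hit
pos 6: 53 → fault, frames (10 69 91 53)
pos 7: 10 → hit
pos 8: 11 → fault, evict 10, frames (69 91 53 11)
pos 9: 69 → hit
pos 10: 91 → hit
pos 11: 10 → fault, evict 69, frames (91 53 11 10)
At position 11, page 69 is evicted.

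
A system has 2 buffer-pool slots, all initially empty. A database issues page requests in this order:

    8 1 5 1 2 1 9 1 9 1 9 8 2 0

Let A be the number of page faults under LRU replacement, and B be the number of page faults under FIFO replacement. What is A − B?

-1

Under LRU: F F F . F . F . . . . F F F → 8 faults.
Under FIFO: F F F . F F F . . . . F F F → 9 faults.
A − B = 8 − 9 = -1.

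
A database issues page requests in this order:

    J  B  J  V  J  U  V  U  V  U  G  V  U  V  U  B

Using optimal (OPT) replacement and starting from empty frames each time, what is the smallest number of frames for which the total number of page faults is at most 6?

3

f=1: 16 faults
f=2: 7 faults
f=3: 6 faults
f=4: 5 faults
f=5: 5 faults
Smallest f with faults ≤ 6 is 3.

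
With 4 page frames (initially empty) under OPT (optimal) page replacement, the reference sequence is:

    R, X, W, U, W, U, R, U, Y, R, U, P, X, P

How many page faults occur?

6

R: fault, frames (R)
X: fault, frames (R X)
W: fault, frames (R X W)
U: fault, frames (R X W U)
W: hit
U: hit
R: hit
U: hit
Y: fault, evict W, frames (R X U Y)
R: hit
U: hit
P: fault, evict Y, frames (R X U P)
X: hit
P: hit
Page faults: 6.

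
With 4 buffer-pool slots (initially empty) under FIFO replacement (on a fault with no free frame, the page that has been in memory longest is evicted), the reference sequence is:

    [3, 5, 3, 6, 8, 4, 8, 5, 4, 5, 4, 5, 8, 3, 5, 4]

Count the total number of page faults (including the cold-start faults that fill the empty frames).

7

3: miss, frames {3}
5: miss, frames {3,5}
3: hit
6: miss, frames {3,5,6}
8: miss, frames {3,5,6,8}
4: miss, evict 3, frames {5,6,8,4}
8: hit
5: hit
4: hit
5: hit
4: hit
5: hit
8: hit
3: miss, evict 5, frames {6,8,4,3}
5: miss, evict 6, frames {8,4,3,5}
4: hit
Page faults: 7.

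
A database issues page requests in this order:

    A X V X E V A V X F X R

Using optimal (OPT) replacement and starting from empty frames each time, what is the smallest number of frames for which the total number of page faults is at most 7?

f=1: 12 faults
f=2: 8 faults
f=3: 7 faults
f=4: 6 faults
f=5: 6 faults
f=6: 6 faults
Smallest f with faults ≤ 7 is 3.

3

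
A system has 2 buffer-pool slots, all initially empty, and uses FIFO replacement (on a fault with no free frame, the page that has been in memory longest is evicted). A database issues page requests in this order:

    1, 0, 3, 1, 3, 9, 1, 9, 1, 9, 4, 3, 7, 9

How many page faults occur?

9

1 -> miss, frames (1)
0 -> miss, frames (1 0)
3 -> miss, evict 1, frames (0 3)
1 -> miss, evict 0, frames (3 1)
3 -> hit
9 -> miss, evict 3, frames (1 9)
1 -> hit
9 -> hit
1 -> hit
9 -> hit
4 -> miss, evict 1, frames (9 4)
3 -> miss, evict 9, frames (4 3)
7 -> miss, evict 4, frames (3 7)
9 -> miss, evict 3, frames (7 9)
Page faults: 9.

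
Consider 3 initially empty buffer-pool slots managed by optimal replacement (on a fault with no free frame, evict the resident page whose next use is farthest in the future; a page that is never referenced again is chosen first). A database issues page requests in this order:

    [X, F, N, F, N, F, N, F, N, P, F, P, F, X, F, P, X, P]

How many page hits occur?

14

X → fault, frames (X)
F → fault, frames (X F)
N → fault, frames (X F N)
F → hit
N → hit
F → hit
N → hit
F → hit
N → hit
P → fault, evict N, frames (X F P)
F → hit
P → hit
F → hit
X → hit
F → hit
P → hit
X → hit
P → hit
Hits: 14.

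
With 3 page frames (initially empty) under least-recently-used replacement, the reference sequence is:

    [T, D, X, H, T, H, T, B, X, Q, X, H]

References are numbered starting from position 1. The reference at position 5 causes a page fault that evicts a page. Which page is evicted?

D

pos 1: T → miss, frames {T}
pos 2: D → miss, frames {T,D}
pos 3: X → miss, frames {T,D,X}
pos 4: H → miss, evict T, frames {D,X,H}
pos 5: T → miss, evict D, frames {X,H,T}
At position 5, page D is evicted.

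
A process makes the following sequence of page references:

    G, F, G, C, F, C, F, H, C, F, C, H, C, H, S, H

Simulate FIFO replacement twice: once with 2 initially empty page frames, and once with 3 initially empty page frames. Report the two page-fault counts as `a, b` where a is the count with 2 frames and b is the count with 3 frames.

8, 5

2 frames: F F . F . . . F . F F F . . F . → 8 faults.
3 frames: F F . F . . . F . . . . . . F . → 5 faults.
5 < 8: adding a frame reduced faults, as is typical.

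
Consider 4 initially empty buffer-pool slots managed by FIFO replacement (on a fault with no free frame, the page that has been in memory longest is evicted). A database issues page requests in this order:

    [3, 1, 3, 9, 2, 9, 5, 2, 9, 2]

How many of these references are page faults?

5

3: miss, frames [3]
1: miss, frames [3, 1]
3: hit
9: miss, frames [3, 1, 9]
2: miss, frames [3, 1, 9, 2]
9: hit
5: miss, evict 3, frames [1, 9, 2, 5]
2: hit
9: hit
2: hit
Page faults: 5.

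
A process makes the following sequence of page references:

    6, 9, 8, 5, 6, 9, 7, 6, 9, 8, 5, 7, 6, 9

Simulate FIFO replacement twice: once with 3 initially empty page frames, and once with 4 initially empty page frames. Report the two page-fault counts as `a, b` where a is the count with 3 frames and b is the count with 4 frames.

3 frames: F F F F F F F . . F F . F F → 11 faults.
4 frames: F F F F . . F F F F F F F F → 12 faults.
12 > 11: adding a frame increased faults — Belady's anomaly.

11, 12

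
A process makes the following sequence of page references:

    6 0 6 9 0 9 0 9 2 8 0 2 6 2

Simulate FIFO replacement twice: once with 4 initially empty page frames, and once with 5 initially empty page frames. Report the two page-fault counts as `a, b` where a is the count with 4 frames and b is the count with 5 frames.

4 frames: F F . F . . . . F F . . F . → 6 faults.
5 frames: F F . F . . . . F F . . . . → 5 faults.
5 < 6: adding a frame reduced faults, as is typical.

6, 5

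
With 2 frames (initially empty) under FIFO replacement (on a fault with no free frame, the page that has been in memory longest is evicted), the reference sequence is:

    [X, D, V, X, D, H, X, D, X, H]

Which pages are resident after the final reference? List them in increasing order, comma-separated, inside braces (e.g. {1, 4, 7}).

{D, H}

X -> miss, frames (X)
D -> miss, frames (X D)
V -> miss, evict X, frames (D V)
X -> miss, evict D, frames (V X)
D -> miss, evict V, frames (X D)
H -> miss, evict X, frames (D H)
X -> miss, evict D, frames (H X)
D -> miss, evict H, frames (X D)
X -> hit
H -> miss, evict X, frames (D H)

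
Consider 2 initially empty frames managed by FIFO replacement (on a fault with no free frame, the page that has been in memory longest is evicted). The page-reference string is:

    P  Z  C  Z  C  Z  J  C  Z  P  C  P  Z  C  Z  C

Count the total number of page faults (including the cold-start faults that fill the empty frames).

8

P → miss, frames {P}
Z → miss, frames {P,Z}
C → miss, evict P, frames {Z,C}
Z → hit
C → hit
Z → hit
J → miss, evict Z, frames {C,J}
C → hit
Z → miss, evict C, frames {J,Z}
P → miss, evict J, frames {Z,P}
C → miss, evict Z, frames {P,C}
P → hit
Z → miss, evict P, frames {C,Z}
C → hit
Z → hit
C → hit
Page faults: 8.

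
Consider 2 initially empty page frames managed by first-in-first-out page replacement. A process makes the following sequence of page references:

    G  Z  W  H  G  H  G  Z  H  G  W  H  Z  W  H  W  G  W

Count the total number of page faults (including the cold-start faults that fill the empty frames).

G -> fault, frames (G)
Z -> fault, frames (G Z)
W -> fault, evict G, frames (Z W)
H -> fault, evict Z, frames (W H)
G -> fault, evict W, frames (H G)
H -> hit
G -> hit
Z -> fault, evict H, frames (G Z)
H -> fault, evict G, frames (Z H)
G -> fault, evict Z, frames (H G)
W -> fault, evict H, frames (G W)
H -> fault, evict G, frames (W H)
Z -> fault, evict W, frames (H Z)
W -> fault, evict H, frames (Z W)
H -> fault, evict Z, frames (W H)
W -> hit
G -> fault, evict W, frames (H G)
W -> fault, evict H, frames (G W)
Page faults: 15.

15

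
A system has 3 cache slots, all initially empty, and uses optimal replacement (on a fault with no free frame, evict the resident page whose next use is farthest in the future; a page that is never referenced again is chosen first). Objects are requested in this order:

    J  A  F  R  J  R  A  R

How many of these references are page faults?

J: fault, frames [J]
A: fault, frames [J, A]
F: fault, frames [J, A, F]
R: fault, evict F, frames [J, A, R]
J: hit
R: hit
A: hit
R: hit
Page faults: 4.

4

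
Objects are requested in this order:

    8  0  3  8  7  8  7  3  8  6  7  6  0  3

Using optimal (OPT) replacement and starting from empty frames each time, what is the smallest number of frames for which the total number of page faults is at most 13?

f=1: 14 faults
f=2: 9 faults
f=3: 6 faults
f=4: 5 faults
f=5: 5 faults
Smallest f with faults ≤ 13 is 2.

2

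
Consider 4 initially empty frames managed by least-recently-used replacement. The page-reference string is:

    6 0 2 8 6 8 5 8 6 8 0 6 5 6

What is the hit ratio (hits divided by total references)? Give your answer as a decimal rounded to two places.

6 → miss, frames [6]
0 → miss, frames [6, 0]
2 → miss, frames [6, 0, 2]
8 → miss, frames [6, 0, 2, 8]
6 → hit
8 → hit
5 → miss, evict 0, frames [2, 6, 8, 5]
8 → hit
6 → hit
8 → hit
0 → miss, evict 2, frames [5, 6, 8, 0]
6 → hit
5 → hit
6 → hit
Hits: 8 of 14 references → 8/14 = 0.5714.

0.57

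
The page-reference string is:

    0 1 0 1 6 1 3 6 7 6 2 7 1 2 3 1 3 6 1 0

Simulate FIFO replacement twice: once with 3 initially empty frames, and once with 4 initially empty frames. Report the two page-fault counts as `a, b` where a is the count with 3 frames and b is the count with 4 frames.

10, 9

3 frames: F F . . F . F . F . F . F . F . . F . F → 10 faults.
4 frames: F F . . F . F . F . F . F . . . . F . F → 9 faults.
9 < 10: adding a frame reduced faults, as is typical.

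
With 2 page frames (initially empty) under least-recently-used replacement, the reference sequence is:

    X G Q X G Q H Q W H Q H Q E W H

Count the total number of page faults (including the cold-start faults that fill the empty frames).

X → miss, frames (X)
G → miss, frames (X G)
Q → miss, evict X, frames (G Q)
X → miss, evict G, frames (Q X)
G → miss, evict Q, frames (X G)
Q → miss, evict X, frames (G Q)
H → miss, evict G, frames (Q H)
Q → hit
W → miss, evict H, frames (Q W)
H → miss, evict Q, frames (W H)
Q → miss, evict W, frames (H Q)
H → hit
Q → hit
E → miss, evict H, frames (Q E)
W → miss, evict Q, frames (E W)
H → miss, evict E, frames (W H)
Page faults: 13.

13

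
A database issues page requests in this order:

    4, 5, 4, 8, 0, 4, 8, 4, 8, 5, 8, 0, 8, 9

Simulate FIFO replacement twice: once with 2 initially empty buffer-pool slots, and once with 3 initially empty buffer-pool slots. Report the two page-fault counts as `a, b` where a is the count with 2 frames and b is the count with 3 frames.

10, 9

2 frames: F F . F F F F . . F . F F F → 10 faults.
3 frames: F F . F F F . . . F F F . F → 9 faults.
9 < 10: adding a frame reduced faults, as is typical.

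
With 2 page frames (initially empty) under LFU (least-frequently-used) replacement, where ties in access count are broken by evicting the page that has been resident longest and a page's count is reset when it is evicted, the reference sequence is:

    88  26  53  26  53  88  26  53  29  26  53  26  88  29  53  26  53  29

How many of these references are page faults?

88 -> fault, frames [88]
26 -> fault, frames [88, 26]
53 -> fault, evict 88, frames [26, 53]
26 -> hit
53 -> hit
88 -> fault, evict 26, frames [53, 88]
26 -> fault, evict 88, frames [53, 26]
53 -> hit
29 -> fault, evict 26, frames [53, 29]
26 -> fault, evict 29, frames [53, 26]
53 -> hit
26 -> hit
88 -> fault, evict 26, frames [53, 88]
29 -> fault, evict 88, frames [53, 29]
53 -> hit
26 -> fault, evict 29, frames [53, 26]
53 -> hit
29 -> fault, evict 26, frames [53, 29]
Page faults: 11.

11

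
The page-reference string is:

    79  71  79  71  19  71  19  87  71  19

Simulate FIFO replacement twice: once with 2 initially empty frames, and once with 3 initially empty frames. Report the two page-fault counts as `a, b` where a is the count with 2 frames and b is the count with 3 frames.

6, 4

2 frames: F F . . F . . F F F → 6 faults.
3 frames: F F . . F . . F . . → 4 faults.
4 < 6: adding a frame reduced faults, as is typical.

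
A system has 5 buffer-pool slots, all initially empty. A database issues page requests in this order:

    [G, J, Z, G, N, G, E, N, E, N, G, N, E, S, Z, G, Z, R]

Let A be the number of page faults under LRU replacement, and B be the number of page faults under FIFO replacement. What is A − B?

Under LRU: F F F . F . F . . . . . . F . . . F → 7 faults.
Under FIFO: F F F . F . F . . . . . . F . F . F → 8 faults.
A − B = 7 − 8 = -1.

-1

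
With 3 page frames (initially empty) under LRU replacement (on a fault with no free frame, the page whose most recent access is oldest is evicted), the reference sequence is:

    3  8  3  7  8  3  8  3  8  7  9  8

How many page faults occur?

3 -> fault, frames [3]
8 -> fault, frames [3, 8]
3 -> hit
7 -> fault, frames [8, 3, 7]
8 -> hit
3 -> hit
8 -> hit
3 -> hit
8 -> hit
7 -> hit
9 -> fault, evict 3, frames [8, 7, 9]
8 -> hit
Page faults: 4.

4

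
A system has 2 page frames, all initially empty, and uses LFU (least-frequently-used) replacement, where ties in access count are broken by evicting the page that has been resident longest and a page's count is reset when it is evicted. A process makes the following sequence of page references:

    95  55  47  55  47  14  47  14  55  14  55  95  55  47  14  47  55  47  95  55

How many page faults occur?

95 -> fault, frames (95)
55 -> fault, frames (95 55)
47 -> fault, evict 95, frames (55 47)
55 -> hit
47 -> hit
14 -> fault, evict 55, frames (47 14)
47 -> hit
14 -> hit
55 -> fault, evict 14, frames (47 55)
14 -> fault, evict 55, frames (47 14)
55 -> fault, evict 14, frames (47 55)
95 -> fault, evict 55, frames (47 95)
55 -> fault, evict 95, frames (47 55)
47 -> hit
14 -> fault, evict 55, frames (47 14)
47 -> hit
55 -> fault, evict 14, frames (47 55)
47 -> hit
95 -> fault, evict 55, frames (47 95)
55 -> fault, evict 95, frames (47 55)
Page faults: 13.

13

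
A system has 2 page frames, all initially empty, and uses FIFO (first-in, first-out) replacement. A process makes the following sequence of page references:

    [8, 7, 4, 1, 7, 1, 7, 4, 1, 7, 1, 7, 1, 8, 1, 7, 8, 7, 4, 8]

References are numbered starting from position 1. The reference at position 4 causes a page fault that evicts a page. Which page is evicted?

pos 1: 8: miss, frames [8]
pos 2: 7: miss, frames [8, 7]
pos 3: 4: miss, evict 8, frames [7, 4]
pos 4: 1: miss, evict 7, frames [4, 1]
At position 4, page 7 is evicted.

7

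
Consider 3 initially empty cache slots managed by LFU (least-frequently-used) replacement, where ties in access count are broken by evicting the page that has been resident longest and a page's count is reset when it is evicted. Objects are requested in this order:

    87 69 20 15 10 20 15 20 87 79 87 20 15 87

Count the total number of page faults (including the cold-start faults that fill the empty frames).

8

87 -> fault, frames (87)
69 -> fault, frames (87 69)
20 -> fault, frames (87 69 20)
15 -> fault, evict 87, frames (69 20 15)
10 -> fault, evict 69, frames (20 15 10)
20 -> hit
15 -> hit
20 -> hit
87 -> fault, evict 10, frames (20 15 87)
79 -> fault, evict 87, frames (20 15 79)
87 -> fault, evict 79, frames (20 15 87)
20 -> hit
15 -> hit
87 -> hit
Page faults: 8.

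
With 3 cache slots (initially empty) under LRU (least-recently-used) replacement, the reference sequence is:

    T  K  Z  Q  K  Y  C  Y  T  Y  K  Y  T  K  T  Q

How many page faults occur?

T → fault, frames [T]
K → fault, frames [T, K]
Z → fault, frames [T, K, Z]
Q → fault, evict T, frames [K, Z, Q]
K → hit
Y → fault, evict Z, frames [Q, K, Y]
C → fault, evict Q, frames [K, Y, C]
Y → hit
T → fault, evict K, frames [C, Y, T]
Y → hit
K → fault, evict C, frames [T, Y, K]
Y → hit
T → hit
K → hit
T → hit
Q → fault, evict Y, frames [K, T, Q]
Page faults: 9.

9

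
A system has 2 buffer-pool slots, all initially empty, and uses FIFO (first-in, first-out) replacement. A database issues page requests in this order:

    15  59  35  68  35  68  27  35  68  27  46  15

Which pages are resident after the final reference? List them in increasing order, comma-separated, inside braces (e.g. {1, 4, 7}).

15 → fault, frames (15)
59 → fault, frames (15 59)
35 → fault, evict 15, frames (59 35)
68 → fault, evict 59, frames (35 68)
35 → hit
68 → hit
27 → fault, evict 35, frames (68 27)
35 → fault, evict 68, frames (27 35)
68 → fault, evict 27, frames (35 68)
27 → fault, evict 35, frames (68 27)
46 → fault, evict 68, frames (27 46)
15 → fault, evict 27, frames (46 15)

{15, 46}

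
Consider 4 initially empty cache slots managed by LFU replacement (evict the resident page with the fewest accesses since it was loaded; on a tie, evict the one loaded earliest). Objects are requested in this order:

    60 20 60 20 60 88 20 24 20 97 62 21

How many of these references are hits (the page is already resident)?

5

60 -> fault, frames (60)
20 -> fault, frames (60 20)
60 -> hit
20 -> hit
60 -> hit
88 -> fault, frames (60 20 88)
20 -> hit
24 -> fault, frames (60 20 88 24)
20 -> hit
97 -> fault, evict 88, frames (60 20 24 97)
62 -> fault, evict 24, frames (60 20 97 62)
21 -> fault, evict 97, frames (60 20 62 21)
Hits: 5.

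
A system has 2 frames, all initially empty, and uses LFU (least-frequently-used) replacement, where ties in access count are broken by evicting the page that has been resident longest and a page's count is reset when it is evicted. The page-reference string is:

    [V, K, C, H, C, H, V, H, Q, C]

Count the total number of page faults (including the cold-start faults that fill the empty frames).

V: miss, frames (V)
K: miss, frames (V K)
C: miss, evict V, frames (K C)
H: miss, evict K, frames (C H)
C: hit
H: hit
V: miss, evict C, frames (H V)
H: hit
Q: miss, evict V, frames (H Q)
C: miss, evict Q, frames (H C)
Page faults: 7.

7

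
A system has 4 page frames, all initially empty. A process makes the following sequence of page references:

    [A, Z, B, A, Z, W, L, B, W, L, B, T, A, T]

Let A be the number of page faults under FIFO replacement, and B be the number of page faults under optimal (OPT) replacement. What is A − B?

Under FIFO: F F F . . F F . . . . F F . → 7 faults.
Under OPT: F F F . . F F . . . . F . . → 6 faults.
A − B = 7 − 6 = 1.

1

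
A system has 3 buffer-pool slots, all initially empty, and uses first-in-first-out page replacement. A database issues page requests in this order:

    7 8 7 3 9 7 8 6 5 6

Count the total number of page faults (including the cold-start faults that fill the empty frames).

7 -> miss, frames {7}
8 -> miss, frames {7,8}
7 -> hit
3 -> miss, frames {7,8,3}
9 -> miss, evict 7, frames {8,3,9}
7 -> miss, evict 8, frames {3,9,7}
8 -> miss, evict 3, frames {9,7,8}
6 -> miss, evict 9, frames {7,8,6}
5 -> miss, evict 7, frames {8,6,5}
6 -> hit
Page faults: 8.

8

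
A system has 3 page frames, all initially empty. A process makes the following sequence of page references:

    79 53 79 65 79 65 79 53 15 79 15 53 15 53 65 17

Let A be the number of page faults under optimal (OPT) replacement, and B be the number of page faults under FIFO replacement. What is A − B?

Under OPT: F F . F . . . . F . . . . . F F → 6 faults.
Under FIFO: F F . F . . . . F F . F . . F F → 8 faults.
A − B = 6 − 8 = -2.

-2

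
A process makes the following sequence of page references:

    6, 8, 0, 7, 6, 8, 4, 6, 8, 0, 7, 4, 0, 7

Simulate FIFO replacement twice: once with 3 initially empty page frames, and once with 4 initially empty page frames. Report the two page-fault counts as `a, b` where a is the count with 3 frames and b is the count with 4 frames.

3 frames: F F F F F F F . . F F . . . → 9 faults.
4 frames: F F F F . . F F F F F F . . → 10 faults.
10 > 9: adding a frame increased faults — Belady's anomaly.

9, 10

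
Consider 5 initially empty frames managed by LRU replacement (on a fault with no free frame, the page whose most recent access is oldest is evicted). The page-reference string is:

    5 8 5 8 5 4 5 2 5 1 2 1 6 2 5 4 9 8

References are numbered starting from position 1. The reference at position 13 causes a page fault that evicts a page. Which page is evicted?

pos 1: 5 -> miss, frames {5}
pos 2: 8 -> miss, frames {5,8}
pos 3: 5 -> hit
pos 4: 8 -> hit
pos 5: 5 -> hit
pos 6: 4 -> miss, frames {8,5,4}
pos 7: 5 -> hit
pos 8: 2 -> miss, frames {8,4,5,2}
pos 9: 5 -> hit
pos 10: 1 -> miss, frames {8,4,2,5,1}
pos 11: 2 -> hit
pos 12: 1 -> hit
pos 13: 6 -> miss, evict 8, frames {4,5,2,1,6}
At position 13, page 8 is evicted.

8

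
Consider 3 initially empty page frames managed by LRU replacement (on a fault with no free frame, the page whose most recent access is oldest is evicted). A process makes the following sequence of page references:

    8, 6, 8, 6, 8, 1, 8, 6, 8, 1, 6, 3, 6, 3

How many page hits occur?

10

8 → fault, frames {8}
6 → fault, frames {8,6}
8 → hit
6 → hit
8 → hit
1 → fault, frames {6,8,1}
8 → hit
6 → hit
8 → hit
1 → hit
6 → hit
3 → fault, evict 8, frames {1,6,3}
6 → hit
3 → hit
Hits: 10.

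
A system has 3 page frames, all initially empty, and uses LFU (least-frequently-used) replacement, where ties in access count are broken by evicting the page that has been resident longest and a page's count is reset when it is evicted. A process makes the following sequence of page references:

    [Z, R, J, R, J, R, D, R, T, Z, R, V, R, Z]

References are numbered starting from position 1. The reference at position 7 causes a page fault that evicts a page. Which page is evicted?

Z

pos 1: Z → fault, frames [Z]
pos 2: R → fault, frames [Z, R]
pos 3: J → fault, frames [Z, R, J]
pos 4: R → hit
pos 5: J → hit
pos 6: R → hit
pos 7: D → fault, evict Z, frames [R, J, D]
At position 7, page Z is evicted.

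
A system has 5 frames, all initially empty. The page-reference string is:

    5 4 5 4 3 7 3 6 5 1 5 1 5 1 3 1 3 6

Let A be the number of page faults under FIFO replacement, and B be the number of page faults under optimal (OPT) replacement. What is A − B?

1

Under FIFO: F F . . F F . F . F F . . . . . . . → 7 faults.
Under OPT: F F . . F F . F . F . . . . . . . . → 6 faults.
A − B = 7 − 6 = 1.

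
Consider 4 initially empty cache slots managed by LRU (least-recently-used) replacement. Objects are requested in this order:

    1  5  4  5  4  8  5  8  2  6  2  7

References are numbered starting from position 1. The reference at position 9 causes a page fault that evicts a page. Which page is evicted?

pos 1: 1: fault, frames {1}
pos 2: 5: fault, frames {1,5}
pos 3: 4: fault, frames {1,5,4}
pos 4: 5: hit
pos 5: 4: hit
pos 6: 8: fault, frames {1,5,4,8}
pos 7: 5: hit
pos 8: 8: hit
pos 9: 2: fault, evict 1, frames {4,5,8,2}
At position 9, page 1 is evicted.

1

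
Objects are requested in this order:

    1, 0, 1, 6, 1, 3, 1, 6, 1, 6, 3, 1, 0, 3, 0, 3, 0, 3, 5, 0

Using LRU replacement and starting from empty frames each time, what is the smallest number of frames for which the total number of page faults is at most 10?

f=1: 20 faults
f=2: 11 faults
f=3: 6 faults
f=4: 5 faults
f=5: 5 faults
Smallest f with faults ≤ 10 is 3.

3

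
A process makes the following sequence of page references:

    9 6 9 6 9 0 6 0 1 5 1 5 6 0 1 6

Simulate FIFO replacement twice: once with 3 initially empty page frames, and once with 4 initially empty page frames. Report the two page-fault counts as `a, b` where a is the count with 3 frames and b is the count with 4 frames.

8, 5

3 frames: F F . . . F . . F F . . F F F . → 8 faults.
4 frames: F F . . . F . . F F . . . . . . → 5 faults.
5 < 8: adding a frame reduced faults, as is typical.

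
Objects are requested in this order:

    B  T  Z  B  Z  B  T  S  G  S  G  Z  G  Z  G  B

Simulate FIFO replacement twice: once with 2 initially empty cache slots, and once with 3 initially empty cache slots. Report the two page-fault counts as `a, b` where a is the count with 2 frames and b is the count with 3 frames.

9, 6

2 frames: F F F F . . F F F . . F . . . F → 9 faults.
3 frames: F F F . . . . F F . . . . . . F → 6 faults.
6 < 9: adding a frame reduced faults, as is typical.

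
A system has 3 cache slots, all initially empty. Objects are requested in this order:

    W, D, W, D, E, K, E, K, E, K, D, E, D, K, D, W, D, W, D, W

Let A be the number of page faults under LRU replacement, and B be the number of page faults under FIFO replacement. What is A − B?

-1

Under LRU: F F . . F F . . . . . . . . . F . . . . → 5 faults.
Under FIFO: F F . . F F . . . . . . . . . F F . . . → 6 faults.
A − B = 5 − 6 = -1.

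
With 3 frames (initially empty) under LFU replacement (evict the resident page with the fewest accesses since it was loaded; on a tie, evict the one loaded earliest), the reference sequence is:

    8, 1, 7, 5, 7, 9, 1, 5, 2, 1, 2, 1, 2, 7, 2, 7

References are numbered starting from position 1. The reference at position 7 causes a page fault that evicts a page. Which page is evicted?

pos 1: 8 → miss, frames [8]
pos 2: 1 → miss, frames [8, 1]
pos 3: 7 → miss, frames [8, 1, 7]
pos 4: 5 → miss, evict 8, frames [1, 7, 5]
pos 5: 7 → hit
pos 6: 9 → miss, evict 1, frames [7, 5, 9]
pos 7: 1 → miss, evict 5, frames [7, 9, 1]
At position 7, page 5 is evicted.

5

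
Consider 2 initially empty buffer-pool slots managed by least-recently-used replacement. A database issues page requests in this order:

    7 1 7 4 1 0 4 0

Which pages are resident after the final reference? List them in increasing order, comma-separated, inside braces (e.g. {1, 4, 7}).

7 -> miss, frames {7}
1 -> miss, frames {7,1}
7 -> hit
4 -> miss, evict 1, frames {7,4}
1 -> miss, evict 7, frames {4,1}
0 -> miss, evict 4, frames {1,0}
4 -> miss, evict 1, frames {0,4}
0 -> hit

{0, 4}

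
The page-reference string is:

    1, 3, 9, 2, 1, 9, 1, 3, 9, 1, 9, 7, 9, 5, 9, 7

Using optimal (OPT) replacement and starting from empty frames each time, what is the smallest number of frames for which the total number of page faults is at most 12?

f=1: 16 faults
f=2: 10 faults
f=3: 7 faults
f=4: 6 faults
f=5: 6 faults
f=6: 6 faults
Smallest f with faults ≤ 12 is 2.

2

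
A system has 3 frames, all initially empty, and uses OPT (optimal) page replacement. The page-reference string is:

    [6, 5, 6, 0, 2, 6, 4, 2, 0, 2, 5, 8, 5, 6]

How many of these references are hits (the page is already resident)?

6 -> miss, frames (6)
5 -> miss, frames (6 5)
6 -> hit
0 -> miss, frames (6 5 0)
2 -> miss, evict 5, frames (6 0 2)
6 -> hit
4 -> miss, evict 6, frames (0 2 4)
2 -> hit
0 -> hit
2 -> hit
5 -> miss, evict 4, frames (0 2 5)
8 -> miss, evict 2, frames (0 5 8)
5 -> hit
6 -> miss, evict 8, frames (0 5 6)
Hits: 6.

6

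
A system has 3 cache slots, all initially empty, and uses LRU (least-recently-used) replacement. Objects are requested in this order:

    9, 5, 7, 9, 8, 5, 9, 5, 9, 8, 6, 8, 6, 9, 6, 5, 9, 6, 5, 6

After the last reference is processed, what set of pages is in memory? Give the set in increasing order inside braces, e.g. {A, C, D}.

{5, 6, 9}

9 → miss, frames {9}
5 → miss, frames {9,5}
7 → miss, frames {9,5,7}
9 → hit
8 → miss, evict 5, frames {7,9,8}
5 → miss, evict 7, frames {9,8,5}
9 → hit
5 → hit
9 → hit
8 → hit
6 → miss, evict 5, frames {9,8,6}
8 → hit
6 → hit
9 → hit
6 → hit
5 → miss, evict 8, frames {9,6,5}
9 → hit
6 → hit
5 → hit
6 → hit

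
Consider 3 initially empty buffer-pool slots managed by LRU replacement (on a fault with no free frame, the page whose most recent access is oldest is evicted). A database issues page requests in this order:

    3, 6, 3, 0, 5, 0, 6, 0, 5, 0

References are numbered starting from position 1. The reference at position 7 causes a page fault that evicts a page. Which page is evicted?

3

pos 1: 3 -> fault, frames {3}
pos 2: 6 -> fault, frames {3,6}
pos 3: 3 -> hit
pos 4: 0 -> fault, frames {6,3,0}
pos 5: 5 -> fault, evict 6, frames {3,0,5}
pos 6: 0 -> hit
pos 7: 6 -> fault, evict 3, frames {5,0,6}
At position 7, page 3 is evicted.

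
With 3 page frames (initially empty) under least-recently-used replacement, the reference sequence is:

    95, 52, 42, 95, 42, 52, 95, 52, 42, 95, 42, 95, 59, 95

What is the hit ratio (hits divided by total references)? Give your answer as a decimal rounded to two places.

95 → miss, frames {95}
52 → miss, frames {95,52}
42 → miss, frames {95,52,42}
95 → hit
42 → hit
52 → hit
95 → hit
52 → hit
42 → hit
95 → hit
42 → hit
95 → hit
59 → miss, evict 52, frames {42,95,59}
95 → hit
Hits: 10 of 14 references → 10/14 = 0.7143.

0.71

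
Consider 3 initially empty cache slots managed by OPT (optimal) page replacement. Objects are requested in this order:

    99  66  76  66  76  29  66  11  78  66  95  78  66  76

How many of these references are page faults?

8

99: fault, frames (99)
66: fault, frames (99 66)
76: fault, frames (99 66 76)
66: hit
76: hit
29: fault, evict 99, frames (66 76 29)
66: hit
11: fault, evict 29, frames (66 76 11)
78: fault, evict 11, frames (66 76 78)
66: hit
95: fault, evict 76, frames (66 78 95)
78: hit
66: hit
76: fault, evict 95, frames (66 78 76)
Page faults: 8.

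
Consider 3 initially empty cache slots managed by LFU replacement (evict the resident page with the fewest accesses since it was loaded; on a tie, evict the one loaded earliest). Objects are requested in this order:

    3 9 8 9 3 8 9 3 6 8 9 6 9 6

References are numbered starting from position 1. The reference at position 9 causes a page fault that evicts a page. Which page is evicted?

pos 1: 3 -> fault, frames {3}
pos 2: 9 -> fault, frames {3,9}
pos 3: 8 -> fault, frames {3,9,8}
pos 4: 9 -> hit
pos 5: 3 -> hit
pos 6: 8 -> hit
pos 7: 9 -> hit
pos 8: 3 -> hit
pos 9: 6 -> fault, evict 8, frames {3,9,6}
At position 9, page 8 is evicted.

8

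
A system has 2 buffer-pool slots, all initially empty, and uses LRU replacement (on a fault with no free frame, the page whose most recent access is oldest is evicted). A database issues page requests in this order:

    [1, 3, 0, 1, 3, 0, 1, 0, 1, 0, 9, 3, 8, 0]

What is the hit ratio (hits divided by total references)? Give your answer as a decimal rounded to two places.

0.21

1 → fault, frames {1}
3 → fault, frames {1,3}
0 → fault, evict 1, frames {3,0}
1 → fault, evict 3, frames {0,1}
3 → fault, evict 0, frames {1,3}
0 → fault, evict 1, frames {3,0}
1 → fault, evict 3, frames {0,1}
0 → hit
1 → hit
0 → hit
9 → fault, evict 1, frames {0,9}
3 → fault, evict 0, frames {9,3}
8 → fault, evict 9, frames {3,8}
0 → fault, evict 3, frames {8,0}
Hits: 3 of 14 references → 3/14 = 0.2143.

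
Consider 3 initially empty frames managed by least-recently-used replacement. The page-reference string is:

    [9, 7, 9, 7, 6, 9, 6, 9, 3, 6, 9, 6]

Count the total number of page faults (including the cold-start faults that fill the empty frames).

4

9 -> miss, frames {9}
7 -> miss, frames {9,7}
9 -> hit
7 -> hit
6 -> miss, frames {9,7,6}
9 -> hit
6 -> hit
9 -> hit
3 -> miss, evict 7, frames {6,9,3}
6 -> hit
9 -> hit
6 -> hit
Page faults: 4.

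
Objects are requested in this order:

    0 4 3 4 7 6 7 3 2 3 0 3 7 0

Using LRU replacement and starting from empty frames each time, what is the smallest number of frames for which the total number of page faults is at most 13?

f=1: 14 faults
f=2: 10 faults
f=3: 9 faults
f=4: 7 faults
f=5: 7 faults
f=6: 6 faults
Smallest f with faults ≤ 13 is 2.

2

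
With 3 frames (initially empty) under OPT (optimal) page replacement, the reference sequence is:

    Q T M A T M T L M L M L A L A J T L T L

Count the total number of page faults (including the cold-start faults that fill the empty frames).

Q: miss, frames {Q}
T: miss, frames {Q,T}
M: miss, frames {Q,T,M}
A: miss, evict Q, frames {T,M,A}
T: hit
M: hit
T: hit
L: miss, evict T, frames {M,A,L}
M: hit
L: hit
M: hit
L: hit
A: hit
L: hit
A: hit
J: miss, evict A, frames {M,L,J}
T: miss, evict J, frames {M,L,T}
L: hit
T: hit
L: hit
Page faults: 7.

7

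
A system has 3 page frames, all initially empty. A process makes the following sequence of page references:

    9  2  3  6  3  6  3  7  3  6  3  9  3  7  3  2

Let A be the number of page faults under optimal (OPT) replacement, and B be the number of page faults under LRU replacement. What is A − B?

-1

Under OPT: F F F F . . . F . . . F . . . F → 7 faults.
Under LRU: F F F F . . . F . . . F . F . F → 8 faults.
A − B = 7 − 8 = -1.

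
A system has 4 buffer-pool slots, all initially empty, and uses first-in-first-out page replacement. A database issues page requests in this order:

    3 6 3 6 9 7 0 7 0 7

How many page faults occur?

5

3 → miss, frames (3)
6 → miss, frames (3 6)
3 → hit
6 → hit
9 → miss, frames (3 6 9)
7 → miss, frames (3 6 9 7)
0 → miss, evict 3, frames (6 9 7 0)
7 → hit
0 → hit
7 → hit
Page faults: 5.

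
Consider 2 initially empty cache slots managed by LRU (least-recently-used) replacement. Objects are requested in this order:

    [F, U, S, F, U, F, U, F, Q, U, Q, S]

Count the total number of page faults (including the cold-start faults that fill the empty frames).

F -> fault, frames {F}
U -> fault, frames {F,U}
S -> fault, evict F, frames {U,S}
F -> fault, evict U, frames {S,F}
U -> fault, evict S, frames {F,U}
F -> hit
U -> hit
F -> hit
Q -> fault, evict U, frames {F,Q}
U -> fault, evict F, frames {Q,U}
Q -> hit
S -> fault, evict U, frames {Q,S}
Page faults: 8.

8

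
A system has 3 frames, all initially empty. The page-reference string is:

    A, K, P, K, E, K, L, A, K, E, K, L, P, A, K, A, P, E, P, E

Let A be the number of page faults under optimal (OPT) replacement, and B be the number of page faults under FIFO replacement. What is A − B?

Under OPT: F F F . F . F . . F . . F F . . . F . . → 9 faults.
Under FIFO: F F F . F . F F F F . F F F F . . F F . → 14 faults.
A − B = 9 − 14 = -5.

-5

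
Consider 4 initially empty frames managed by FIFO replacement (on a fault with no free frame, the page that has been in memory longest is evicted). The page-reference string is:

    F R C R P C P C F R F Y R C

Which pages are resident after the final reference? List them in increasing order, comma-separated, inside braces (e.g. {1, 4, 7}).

{C, P, R, Y}

F: fault, frames {F}
R: fault, frames {F,R}
C: fault, frames {F,R,C}
R: hit
P: fault, frames {F,R,C,P}
C: hit
P: hit
C: hit
F: hit
R: hit
F: hit
Y: fault, evict F, frames {R,C,P,Y}
R: hit
C: hit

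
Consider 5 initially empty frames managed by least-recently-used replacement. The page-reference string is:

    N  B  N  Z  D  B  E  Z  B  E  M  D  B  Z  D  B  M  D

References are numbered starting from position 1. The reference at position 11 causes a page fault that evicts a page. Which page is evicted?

N

pos 1: N -> fault, frames {N}
pos 2: B -> fault, frames {N,B}
pos 3: N -> hit
pos 4: Z -> fault, frames {B,N,Z}
pos 5: D -> fault, frames {B,N,Z,D}
pos 6: B -> hit
pos 7: E -> fault, frames {N,Z,D,B,E}
pos 8: Z -> hit
pos 9: B -> hit
pos 10: E -> hit
pos 11: M -> fault, evict N, frames {D,Z,B,E,M}
At position 11, page N is evicted.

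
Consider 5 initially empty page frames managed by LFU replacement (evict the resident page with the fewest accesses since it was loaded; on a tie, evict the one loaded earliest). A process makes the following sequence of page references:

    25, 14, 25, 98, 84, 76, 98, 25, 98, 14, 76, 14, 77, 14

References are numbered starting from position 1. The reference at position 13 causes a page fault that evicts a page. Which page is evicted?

pos 1: 25: fault, frames [25]
pos 2: 14: fault, frames [25, 14]
pos 3: 25: hit
pos 4: 98: fault, frames [25, 14, 98]
pos 5: 84: fault, frames [25, 14, 98, 84]
pos 6: 76: fault, frames [25, 14, 98, 84, 76]
pos 7: 98: hit
pos 8: 25: hit
pos 9: 98: hit
pos 10: 14: hit
pos 11: 76: hit
pos 12: 14: hit
pos 13: 77: fault, evict 84, frames [25, 14, 98, 76, 77]
At position 13, page 84 is evicted.

84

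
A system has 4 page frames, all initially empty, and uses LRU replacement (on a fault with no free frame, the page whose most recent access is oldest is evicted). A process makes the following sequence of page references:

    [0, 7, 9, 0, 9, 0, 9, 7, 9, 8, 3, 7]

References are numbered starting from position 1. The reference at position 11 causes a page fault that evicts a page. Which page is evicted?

0

pos 1: 0: miss, frames {0}
pos 2: 7: miss, frames {0,7}
pos 3: 9: miss, frames {0,7,9}
pos 4: 0: hit
pos 5: 9: hit
pos 6: 0: hit
pos 7: 9: hit
pos 8: 7: hit
pos 9: 9: hit
pos 10: 8: miss, frames {0,7,9,8}
pos 11: 3: miss, evict 0, frames {7,9,8,3}
At position 11, page 0 is evicted.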